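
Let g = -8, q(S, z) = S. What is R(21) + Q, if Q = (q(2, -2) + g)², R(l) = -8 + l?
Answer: 49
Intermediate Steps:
Q = 36 (Q = (2 - 8)² = (-6)² = 36)
R(21) + Q = (-8 + 21) + 36 = 13 + 36 = 49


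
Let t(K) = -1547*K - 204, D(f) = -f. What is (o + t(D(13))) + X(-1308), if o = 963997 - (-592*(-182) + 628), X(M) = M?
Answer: 874224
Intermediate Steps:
t(K) = -204 - 1547*K
o = 855625 (o = 963997 - (107744 + 628) = 963997 - 1*108372 = 963997 - 108372 = 855625)
(o + t(D(13))) + X(-1308) = (855625 + (-204 - (-1547)*13)) - 1308 = (855625 + (-204 - 1547*(-13))) - 1308 = (855625 + (-204 + 20111)) - 1308 = (855625 + 19907) - 1308 = 875532 - 1308 = 874224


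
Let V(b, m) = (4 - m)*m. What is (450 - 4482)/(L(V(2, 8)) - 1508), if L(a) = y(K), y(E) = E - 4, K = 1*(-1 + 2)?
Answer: 4032/1511 ≈ 2.6684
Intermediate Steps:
K = 1 (K = 1*1 = 1)
V(b, m) = m*(4 - m)
y(E) = -4 + E
L(a) = -3 (L(a) = -4 + 1 = -3)
(450 - 4482)/(L(V(2, 8)) - 1508) = (450 - 4482)/(-3 - 1508) = -4032/(-1511) = -4032*(-1/1511) = 4032/1511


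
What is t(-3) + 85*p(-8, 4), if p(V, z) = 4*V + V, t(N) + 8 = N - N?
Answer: -3408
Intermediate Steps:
t(N) = -8 (t(N) = -8 + (N - N) = -8 + 0 = -8)
p(V, z) = 5*V
t(-3) + 85*p(-8, 4) = -8 + 85*(5*(-8)) = -8 + 85*(-40) = -8 - 3400 = -3408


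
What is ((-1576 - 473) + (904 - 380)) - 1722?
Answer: -3247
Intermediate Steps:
((-1576 - 473) + (904 - 380)) - 1722 = (-2049 + 524) - 1722 = -1525 - 1722 = -3247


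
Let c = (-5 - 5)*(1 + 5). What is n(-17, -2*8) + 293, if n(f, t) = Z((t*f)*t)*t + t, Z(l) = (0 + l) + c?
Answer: 70869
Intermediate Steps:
c = -60 (c = -10*6 = -60)
Z(l) = -60 + l (Z(l) = (0 + l) - 60 = l - 60 = -60 + l)
n(f, t) = t + t*(-60 + f*t**2) (n(f, t) = (-60 + (t*f)*t)*t + t = (-60 + (f*t)*t)*t + t = (-60 + f*t**2)*t + t = t*(-60 + f*t**2) + t = t + t*(-60 + f*t**2))
n(-17, -2*8) + 293 = (-2*8)*(-59 - 17*(-2*8)**2) + 293 = -16*(-59 - 17*(-16)**2) + 293 = -16*(-59 - 17*256) + 293 = -16*(-59 - 4352) + 293 = -16*(-4411) + 293 = 70576 + 293 = 70869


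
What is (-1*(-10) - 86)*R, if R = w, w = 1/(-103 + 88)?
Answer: 76/15 ≈ 5.0667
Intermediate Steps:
w = -1/15 (w = 1/(-15) = -1/15 ≈ -0.066667)
R = -1/15 ≈ -0.066667
(-1*(-10) - 86)*R = (-1*(-10) - 86)*(-1/15) = (10 - 86)*(-1/15) = -76*(-1/15) = 76/15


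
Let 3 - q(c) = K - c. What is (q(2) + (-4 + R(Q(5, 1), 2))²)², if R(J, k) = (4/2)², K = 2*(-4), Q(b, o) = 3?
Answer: 169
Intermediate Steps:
K = -8
R(J, k) = 4 (R(J, k) = (4*(½))² = 2² = 4)
q(c) = 11 + c (q(c) = 3 - (-8 - c) = 3 + (8 + c) = 11 + c)
(q(2) + (-4 + R(Q(5, 1), 2))²)² = ((11 + 2) + (-4 + 4)²)² = (13 + 0²)² = (13 + 0)² = 13² = 169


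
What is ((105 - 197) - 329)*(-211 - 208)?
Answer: 176399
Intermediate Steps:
((105 - 197) - 329)*(-211 - 208) = (-92 - 329)*(-419) = -421*(-419) = 176399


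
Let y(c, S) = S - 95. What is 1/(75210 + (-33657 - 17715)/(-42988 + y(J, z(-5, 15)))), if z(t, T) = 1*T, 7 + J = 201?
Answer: 3589/269932971 ≈ 1.3296e-5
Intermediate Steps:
J = 194 (J = -7 + 201 = 194)
z(t, T) = T
y(c, S) = -95 + S
1/(75210 + (-33657 - 17715)/(-42988 + y(J, z(-5, 15)))) = 1/(75210 + (-33657 - 17715)/(-42988 + (-95 + 15))) = 1/(75210 - 51372/(-42988 - 80)) = 1/(75210 - 51372/(-43068)) = 1/(75210 - 51372*(-1/43068)) = 1/(75210 + 4281/3589) = 1/(269932971/3589) = 3589/269932971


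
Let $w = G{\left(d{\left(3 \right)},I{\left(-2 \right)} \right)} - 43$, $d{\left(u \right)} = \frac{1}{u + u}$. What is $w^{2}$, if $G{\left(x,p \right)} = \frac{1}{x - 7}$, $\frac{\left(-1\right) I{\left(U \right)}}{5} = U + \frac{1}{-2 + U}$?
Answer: $\frac{3129361}{1681} \approx 1861.6$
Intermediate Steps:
$d{\left(u \right)} = \frac{1}{2 u}$
$I{\left(U \right)} = - 5 U - \frac{5}{-2 + U}$ ($I{\left(U \right)} = - 5 \left(U + \frac{1}{-2 + U}\right) = - 5 U - \frac{5}{-2 + U}$)
$G{\left(x,p \right)} = \frac{1}{-7 + x}$
$w = - \frac{1769}{41}$ ($w = \frac{1}{-7 + \frac{1}{2 \cdot 3}} - 43 = \frac{1}{-7 + \frac{1}{2} \cdot \frac{1}{3}} - 43 = \frac{1}{-7 + \frac{1}{6}} - 43 = \frac{1}{- \frac{41}{6}} - 43 = - \frac{6}{41} - 43 = - \frac{1769}{41} \approx -43.146$)
$w^{2} = \left(- \frac{1769}{41}\right)^{2} = \frac{3129361}{1681}$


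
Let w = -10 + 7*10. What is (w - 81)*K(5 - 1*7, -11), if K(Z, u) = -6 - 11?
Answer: 357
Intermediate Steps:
K(Z, u) = -17
w = 60 (w = -10 + 70 = 60)
(w - 81)*K(5 - 1*7, -11) = (60 - 81)*(-17) = -21*(-17) = 357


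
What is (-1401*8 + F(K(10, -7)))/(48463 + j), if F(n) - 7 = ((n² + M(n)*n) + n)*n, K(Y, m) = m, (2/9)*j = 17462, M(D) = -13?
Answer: -6066/63521 ≈ -0.095496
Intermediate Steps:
j = 78579 (j = (9/2)*17462 = 78579)
F(n) = 7 + n*(n² - 12*n) (F(n) = 7 + ((n² - 13*n) + n)*n = 7 + (n² - 12*n)*n = 7 + n*(n² - 12*n))
(-1401*8 + F(K(10, -7)))/(48463 + j) = (-1401*8 + (7 + (-7)³ - 12*(-7)²))/(48463 + 78579) = (-11208 + (7 - 343 - 12*49))/127042 = (-11208 + (7 - 343 - 588))*(1/127042) = (-11208 - 924)*(1/127042) = -12132*1/127042 = -6066/63521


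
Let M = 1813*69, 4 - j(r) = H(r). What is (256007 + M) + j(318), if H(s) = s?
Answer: 380790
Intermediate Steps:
j(r) = 4 - r
M = 125097
(256007 + M) + j(318) = (256007 + 125097) + (4 - 1*318) = 381104 + (4 - 318) = 381104 - 314 = 380790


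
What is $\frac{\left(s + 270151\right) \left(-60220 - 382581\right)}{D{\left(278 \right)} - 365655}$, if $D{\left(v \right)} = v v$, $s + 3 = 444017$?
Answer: $\frac{316232976165}{288371} \approx 1.0966 \cdot 10^{6}$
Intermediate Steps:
$s = 444014$ ($s = -3 + 444017 = 444014$)
$D{\left(v \right)} = v^{2}$
$\frac{\left(s + 270151\right) \left(-60220 - 382581\right)}{D{\left(278 \right)} - 365655} = \frac{\left(444014 + 270151\right) \left(-60220 - 382581\right)}{278^{2} - 365655} = \frac{714165 \left(-442801\right)}{77284 - 365655} = - \frac{316232976165}{-288371} = \left(-316232976165\right) \left(- \frac{1}{288371}\right) = \frac{316232976165}{288371}$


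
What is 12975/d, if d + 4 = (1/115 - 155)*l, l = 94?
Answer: -1492125/1675916 ≈ -0.89033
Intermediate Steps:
d = -1675916/115 (d = -4 + (1/115 - 155)*94 = -4 - 17824/115*94 = -4 - 1675456/115 = -1675916/115 ≈ -14573.)
12975/d = 12975/(-1675916/115) = 12975*(-115/1675916) = -1492125/1675916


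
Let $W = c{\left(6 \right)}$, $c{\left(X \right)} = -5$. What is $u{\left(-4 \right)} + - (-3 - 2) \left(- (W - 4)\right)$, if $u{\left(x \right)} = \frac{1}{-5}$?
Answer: $\frac{224}{5} \approx 44.8$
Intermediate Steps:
$W = -5$
$u{\left(x \right)} = - \frac{1}{5}$
$u{\left(-4 \right)} + - (-3 - 2) \left(- (W - 4)\right) = - \frac{1}{5} + - (-3 - 2) \left(- (-5 - 4)\right) = - \frac{1}{5} + \left(-1\right) \left(-5\right) \left(\left(-1\right) \left(-9\right)\right) = - \frac{1}{5} + 5 \cdot 9 = - \frac{1}{5} + 45 = \frac{224}{5}$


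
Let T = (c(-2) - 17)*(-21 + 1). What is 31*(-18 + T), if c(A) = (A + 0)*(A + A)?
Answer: 5022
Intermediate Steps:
c(A) = 2*A² (c(A) = A*(2*A) = 2*A²)
T = 180 (T = (2*(-2)² - 17)*(-21 + 1) = (2*4 - 17)*(-20) = (8 - 17)*(-20) = -9*(-20) = 180)
31*(-18 + T) = 31*(-18 + 180) = 31*162 = 5022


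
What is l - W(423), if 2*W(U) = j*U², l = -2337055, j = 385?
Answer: -73561775/2 ≈ -3.6781e+7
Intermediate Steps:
W(U) = 385*U²/2 (W(U) = (385*U²)/2 = 385*U²/2)
l - W(423) = -2337055 - 385*423²/2 = -2337055 - 385*178929/2 = -2337055 - 1*68887665/2 = -2337055 - 68887665/2 = -73561775/2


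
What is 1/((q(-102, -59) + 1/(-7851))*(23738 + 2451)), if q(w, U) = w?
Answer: -7851/20972229767 ≈ -3.7435e-7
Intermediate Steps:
1/((q(-102, -59) + 1/(-7851))*(23738 + 2451)) = 1/((-102 + 1/(-7851))*(23738 + 2451)) = 1/((-102 - 1/7851)*26189) = 1/(-800803/7851*26189) = 1/(-20972229767/7851) = -7851/20972229767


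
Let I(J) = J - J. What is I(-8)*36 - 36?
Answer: -36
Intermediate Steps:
I(J) = 0
I(-8)*36 - 36 = 0*36 - 36 = 0 - 36 = -36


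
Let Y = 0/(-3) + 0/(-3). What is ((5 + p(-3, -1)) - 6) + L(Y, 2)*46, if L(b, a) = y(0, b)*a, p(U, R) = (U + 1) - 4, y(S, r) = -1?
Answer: -99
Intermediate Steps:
p(U, R) = -3 + U (p(U, R) = (1 + U) - 4 = -3 + U)
Y = 0 (Y = 0*(-1/3) + 0*(-1/3) = 0 + 0 = 0)
L(b, a) = -a
((5 + p(-3, -1)) - 6) + L(Y, 2)*46 = ((5 + (-3 - 3)) - 6) - 1*2*46 = ((5 - 6) - 6) - 2*46 = (-1 - 6) - 92 = -7 - 92 = -99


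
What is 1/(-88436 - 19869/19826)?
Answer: -19826/1753352005 ≈ -1.1307e-5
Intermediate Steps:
1/(-88436 - 19869/19826) = 1/(-1753352005/19826) = -19826/1753352005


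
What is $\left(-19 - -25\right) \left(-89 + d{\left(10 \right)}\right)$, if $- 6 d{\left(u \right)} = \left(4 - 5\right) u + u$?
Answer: $-534$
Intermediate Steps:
$d{\left(u \right)} = 0$ ($d{\left(u \right)} = - \frac{\left(4 - 5\right) u + u}{6} = - \frac{- u + u}{6} = \left(- \frac{1}{6}\right) 0 = 0$)
$\left(-19 - -25\right) \left(-89 + d{\left(10 \right)}\right) = \left(-19 - -25\right) \left(-89 + 0\right) = \left(-19 + 25\right) \left(-89\right) = 6 \left(-89\right) = -534$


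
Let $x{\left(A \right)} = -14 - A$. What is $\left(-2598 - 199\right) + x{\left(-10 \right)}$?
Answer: $-2801$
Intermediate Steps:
$\left(-2598 - 199\right) + x{\left(-10 \right)} = \left(-2598 - 199\right) - 4 = -2797 + \left(-14 + 10\right) = -2797 - 4 = -2801$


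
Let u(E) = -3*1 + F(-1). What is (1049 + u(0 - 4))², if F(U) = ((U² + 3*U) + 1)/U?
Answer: 1096209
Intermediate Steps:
F(U) = (1 + U² + 3*U)/U
u(E) = -2 (u(E) = -3*1 + (3 - 1 + 1/(-1)) = -3 + (3 - 1 - 1) = -3 + 1 = -2)
(1049 + u(0 - 4))² = (1049 - 2)² = 1047² = 1096209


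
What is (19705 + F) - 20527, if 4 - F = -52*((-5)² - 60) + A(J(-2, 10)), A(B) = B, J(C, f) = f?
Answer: -2648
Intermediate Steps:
F = -1826 (F = 4 - (-52*((-5)² - 60) + 10) = 4 - (-52*(25 - 60) + 10) = 4 - (-52*(-35) + 10) = 4 - (1820 + 10) = 4 - 1*1830 = 4 - 1830 = -1826)
(19705 + F) - 20527 = (19705 - 1826) - 20527 = 17879 - 20527 = -2648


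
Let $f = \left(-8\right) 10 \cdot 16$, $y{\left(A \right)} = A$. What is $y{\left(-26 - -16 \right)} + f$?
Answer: $-1290$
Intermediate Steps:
$f = -1280$ ($f = \left(-80\right) 16 = -1280$)
$y{\left(-26 - -16 \right)} + f = \left(-26 - -16\right) - 1280 = \left(-26 + 16\right) - 1280 = -10 - 1280 = -1290$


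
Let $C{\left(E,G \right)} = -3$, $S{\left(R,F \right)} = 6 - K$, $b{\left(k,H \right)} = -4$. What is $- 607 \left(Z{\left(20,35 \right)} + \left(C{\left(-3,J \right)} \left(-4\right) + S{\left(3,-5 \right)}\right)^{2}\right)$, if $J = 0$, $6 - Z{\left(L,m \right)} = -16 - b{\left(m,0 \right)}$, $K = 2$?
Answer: $-166318$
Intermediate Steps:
$Z{\left(L,m \right)} = 18$ ($Z{\left(L,m \right)} = 6 - \left(-16 - -4\right) = 6 - \left(-16 + 4\right) = 6 - -12 = 6 + 12 = 18$)
$S{\left(R,F \right)} = 4$ ($S{\left(R,F \right)} = 6 - 2 = 4$)
$- 607 \left(Z{\left(20,35 \right)} + \left(C{\left(-3,J \right)} \left(-4\right) + S{\left(3,-5 \right)}\right)^{2}\right) = - 607 \left(18 + \left(\left(-3\right) \left(-4\right) + 4\right)^{2}\right) = - 607 \left(18 + \left(12 + 4\right)^{2}\right) = - 607 \left(18 + 16^{2}\right) = - 607 \left(18 + 256\right) = \left(-607\right) 274 = -166318$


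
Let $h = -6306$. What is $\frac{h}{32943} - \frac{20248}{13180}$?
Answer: $- \frac{62511912}{36182395} \approx -1.7277$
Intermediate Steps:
$\frac{h}{32943} - \frac{20248}{13180} = - \frac{6306}{32943} - \frac{20248}{13180} = \left(-6306\right) \frac{1}{32943} - \frac{5062}{3295} = - \frac{2102}{10981} - \frac{5062}{3295} = - \frac{62511912}{36182395}$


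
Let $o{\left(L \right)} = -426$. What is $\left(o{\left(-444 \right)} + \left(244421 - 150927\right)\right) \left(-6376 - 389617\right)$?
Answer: $-36854276524$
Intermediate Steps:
$\left(o{\left(-444 \right)} + \left(244421 - 150927\right)\right) \left(-6376 - 389617\right) = \left(-426 + \left(244421 - 150927\right)\right) \left(-6376 - 389617\right) = \left(-426 + 93494\right) \left(-395993\right) = 93068 \left(-395993\right) = -36854276524$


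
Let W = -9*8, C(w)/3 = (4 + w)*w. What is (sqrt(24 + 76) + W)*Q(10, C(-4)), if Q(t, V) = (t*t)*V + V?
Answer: 0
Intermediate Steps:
C(w) = 3*w*(4 + w) (C(w) = 3*((4 + w)*w) = 3*(w*(4 + w)) = 3*w*(4 + w))
W = -72
Q(t, V) = V + V*t**2 (Q(t, V) = t**2*V + V = V*t**2 + V = V + V*t**2)
(sqrt(24 + 76) + W)*Q(10, C(-4)) = (sqrt(24 + 76) - 72)*((3*(-4)*(4 - 4))*(1 + 10**2)) = (sqrt(100) - 72)*((3*(-4)*0)*(1 + 100)) = (10 - 72)*(0*101) = -62*0 = 0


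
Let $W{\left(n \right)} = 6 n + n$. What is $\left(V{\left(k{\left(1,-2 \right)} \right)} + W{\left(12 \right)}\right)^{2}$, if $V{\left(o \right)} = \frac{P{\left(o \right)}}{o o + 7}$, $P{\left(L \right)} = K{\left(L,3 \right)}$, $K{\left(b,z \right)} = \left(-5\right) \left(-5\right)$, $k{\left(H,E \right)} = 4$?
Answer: $\frac{3829849}{529} \approx 7239.8$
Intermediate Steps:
$K{\left(b,z \right)} = 25$
$P{\left(L \right)} = 25$
$W{\left(n \right)} = 7 n$
$V{\left(o \right)} = \frac{25}{7 + o^{2}}$ ($V{\left(o \right)} = \frac{25}{o o + 7} = \frac{25}{o^{2} + 7} = \frac{25}{7 + o^{2}}$)
$\left(V{\left(k{\left(1,-2 \right)} \right)} + W{\left(12 \right)}\right)^{2} = \left(\frac{25}{7 + 4^{2}} + 7 \cdot 12\right)^{2} = \left(\frac{25}{7 + 16} + 84\right)^{2} = \left(\frac{25}{23} + 84\right)^{2} = \left(\frac{1957}{23}\right)^{2} = \frac{3829849}{529}$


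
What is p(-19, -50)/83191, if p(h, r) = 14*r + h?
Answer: -719/83191 ≈ -0.0086428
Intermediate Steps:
p(h, r) = h + 14*r
p(-19, -50)/83191 = (-19 + 14*(-50))/83191 = (-19 - 700)*(1/83191) = -719*1/83191 = -719/83191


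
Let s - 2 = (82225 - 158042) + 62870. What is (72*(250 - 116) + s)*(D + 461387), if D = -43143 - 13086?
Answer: -1335805926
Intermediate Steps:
D = -56229
s = -12945 (s = 2 + ((82225 - 158042) + 62870) = 2 + (-75817 + 62870) = 2 - 12947 = -12945)
(72*(250 - 116) + s)*(D + 461387) = (72*(250 - 116) - 12945)*(-56229 + 461387) = (72*134 - 12945)*405158 = (9648 - 12945)*405158 = -3297*405158 = -1335805926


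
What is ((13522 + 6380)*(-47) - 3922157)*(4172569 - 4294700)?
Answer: 593257561181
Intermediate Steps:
((13522 + 6380)*(-47) - 3922157)*(4172569 - 4294700) = (19902*(-47) - 3922157)*(-122131) = (-935394 - 3922157)*(-122131) = -4857551*(-122131) = 593257561181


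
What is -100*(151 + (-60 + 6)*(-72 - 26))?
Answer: -544300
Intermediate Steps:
-100*(151 + (-60 + 6)*(-72 - 26)) = -100*(151 - 54*(-98)) = -100*(151 + 5292) = -100*5443 = -544300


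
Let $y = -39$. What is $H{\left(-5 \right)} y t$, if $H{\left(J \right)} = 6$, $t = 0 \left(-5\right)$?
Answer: $0$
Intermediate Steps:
$t = 0$
$H{\left(-5 \right)} y t = 6 \left(-39\right) 0 = \left(-234\right) 0 = 0$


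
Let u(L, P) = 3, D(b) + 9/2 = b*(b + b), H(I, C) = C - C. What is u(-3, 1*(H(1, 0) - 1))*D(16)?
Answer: 3045/2 ≈ 1522.5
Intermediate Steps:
H(I, C) = 0
D(b) = -9/2 + 2*b**2 (D(b) = -9/2 + b*(b + b) = -9/2 + b*(2*b) = -9/2 + 2*b**2)
u(-3, 1*(H(1, 0) - 1))*D(16) = 3*(-9/2 + 2*16**2) = 3*(-9/2 + 2*256) = 3*(-9/2 + 512) = 3*(1015/2) = 3045/2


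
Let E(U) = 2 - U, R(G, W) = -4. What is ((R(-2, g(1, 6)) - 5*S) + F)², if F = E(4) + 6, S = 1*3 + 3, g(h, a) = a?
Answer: 900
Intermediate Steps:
S = 6 (S = 3 + 3 = 6)
F = 4 (F = (2 - 1*4) + 6 = (2 - 4) + 6 = -2 + 6 = 4)
((R(-2, g(1, 6)) - 5*S) + F)² = ((-4 - 5*6) + 4)² = ((-4 - 30) + 4)² = (-34 + 4)² = (-30)² = 900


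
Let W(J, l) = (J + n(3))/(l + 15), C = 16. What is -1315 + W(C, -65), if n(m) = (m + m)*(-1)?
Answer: -6576/5 ≈ -1315.2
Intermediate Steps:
n(m) = -2*m (n(m) = (2*m)*(-1) = -2*m)
W(J, l) = (-6 + J)/(15 + l) (W(J, l) = (J - 2*3)/(l + 15) = (J - 6)/(15 + l) = (-6 + J)/(15 + l))
-1315 + W(C, -65) = -1315 + (-6 + 16)/(15 - 65) = -1315 + 10/(-50) = -1315 - 1/50*10 = -1315 - 1/5 = -6576/5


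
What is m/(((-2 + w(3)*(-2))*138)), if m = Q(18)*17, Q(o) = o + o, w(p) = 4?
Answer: -51/115 ≈ -0.44348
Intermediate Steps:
Q(o) = 2*o
m = 612 (m = (2*18)*17 = 36*17 = 612)
m/(((-2 + w(3)*(-2))*138)) = 612/(((-2 + 4*(-2))*138)) = 612/(((-2 - 8)*138)) = 612/((-10*138)) = 612/(-1380) = 612*(-1/1380) = -51/115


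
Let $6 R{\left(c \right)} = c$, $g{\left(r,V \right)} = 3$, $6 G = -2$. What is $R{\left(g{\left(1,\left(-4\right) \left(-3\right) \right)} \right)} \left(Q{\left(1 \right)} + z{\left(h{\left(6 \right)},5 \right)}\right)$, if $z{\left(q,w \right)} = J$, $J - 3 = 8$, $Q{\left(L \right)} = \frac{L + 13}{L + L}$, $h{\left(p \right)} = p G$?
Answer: $9$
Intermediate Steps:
$G = - \frac{1}{3}$ ($G = \frac{1}{6} \left(-2\right) = - \frac{1}{3} \approx -0.33333$)
$h{\left(p \right)} = - \frac{p}{3}$ ($h{\left(p \right)} = p \left(- \frac{1}{3}\right) = - \frac{p}{3}$)
$Q{\left(L \right)} = \frac{13 + L}{2 L}$
$J = 11$ ($J = 3 + 8 = 11$)
$z{\left(q,w \right)} = 11$
$R{\left(c \right)} = \frac{c}{6}$
$R{\left(g{\left(1,\left(-4\right) \left(-3\right) \right)} \right)} \left(Q{\left(1 \right)} + z{\left(h{\left(6 \right)},5 \right)}\right) = \frac{1}{6} \cdot 3 \left(\frac{13 + 1}{2 \cdot 1} + 11\right) = \frac{\frac{1}{2} \cdot 1 \cdot 14 + 11}{2} = \frac{7 + 11}{2} = \frac{1}{2} \cdot 18 = 9$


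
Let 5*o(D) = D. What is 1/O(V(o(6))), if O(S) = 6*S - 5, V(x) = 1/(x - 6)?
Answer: -4/25 ≈ -0.16000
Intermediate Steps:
o(D) = D/5
V(x) = 1/(-6 + x)
O(S) = -5 + 6*S
1/O(V(o(6))) = 1/(-5 + 6/(-6 + (⅕)*6)) = 1/(-5 + 6/(-6 + 6/5)) = 1/(-5 + 6/(-24/5)) = 1/(-5 + 6*(-5/24)) = 1/(-5 - 5/4) = 1/(-25/4) = -4/25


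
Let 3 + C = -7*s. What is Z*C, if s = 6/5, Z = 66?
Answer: -3762/5 ≈ -752.40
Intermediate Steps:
s = 6/5 (s = 6*(⅕) = 6/5 ≈ 1.2000)
C = -57/5 (C = -3 - 7*6/5 = -3 - 42/5 = -57/5 ≈ -11.400)
Z*C = 66*(-57/5) = -3762/5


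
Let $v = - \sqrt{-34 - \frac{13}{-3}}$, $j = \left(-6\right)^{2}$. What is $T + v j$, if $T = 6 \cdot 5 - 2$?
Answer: $28 - 12 i \sqrt{267} \approx 28.0 - 196.08 i$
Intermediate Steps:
$T = 28$ ($T = 30 - 2 = 28$)
$j = 36$
$v = - \frac{i \sqrt{267}}{3}$ ($v = - \sqrt{-34 - - \frac{13}{3}} = - \sqrt{-34 + \frac{13}{3}} = - \sqrt{- \frac{89}{3}} = - \frac{i \sqrt{267}}{3} \approx - 5.4467 i$)
$T + v j = 28 + - \frac{i \sqrt{267}}{3} \cdot 36 = 28 - 12 i \sqrt{267}$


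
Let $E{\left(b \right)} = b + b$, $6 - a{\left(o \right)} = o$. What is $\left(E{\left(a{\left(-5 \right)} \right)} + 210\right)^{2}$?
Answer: $53824$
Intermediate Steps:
$a{\left(o \right)} = 6 - o$
$E{\left(b \right)} = 2 b$
$\left(E{\left(a{\left(-5 \right)} \right)} + 210\right)^{2} = \left(2 \left(6 - -5\right) + 210\right)^{2} = \left(2 \left(6 + 5\right) + 210\right)^{2} = \left(2 \cdot 11 + 210\right)^{2} = \left(22 + 210\right)^{2} = 232^{2} = 53824$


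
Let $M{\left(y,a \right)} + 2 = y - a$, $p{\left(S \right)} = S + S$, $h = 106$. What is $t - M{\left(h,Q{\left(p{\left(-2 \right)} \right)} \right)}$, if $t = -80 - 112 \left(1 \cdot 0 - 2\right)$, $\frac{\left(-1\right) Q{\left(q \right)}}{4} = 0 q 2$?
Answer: $40$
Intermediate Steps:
$p{\left(S \right)} = 2 S$
$Q{\left(q \right)} = 0$ ($Q{\left(q \right)} = - 4 \cdot 0 q 2 = - 4 \cdot 0 \cdot 2 = \left(-4\right) 0 = 0$)
$M{\left(y,a \right)} = -2 + y - a$ ($M{\left(y,a \right)} = -2 - \left(a - y\right) = -2 + y - a$)
$t = 144$ ($t = -80 - 112 \left(0 - 2\right) = -80 - -224 = -80 + 224 = 144$)
$t - M{\left(h,Q{\left(p{\left(-2 \right)} \right)} \right)} = 144 - \left(-2 + 106 - 0\right) = 144 - \left(-2 + 106 + 0\right) = 144 - 104 = 40$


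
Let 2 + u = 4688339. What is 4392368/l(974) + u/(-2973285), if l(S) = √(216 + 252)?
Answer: -1562779/991095 + 2196184*√13/39 ≈ 2.0304e+5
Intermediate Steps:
l(S) = 6*√13 (l(S) = √468 = 6*√13)
u = 4688337 (u = -2 + 4688339 = 4688337)
4392368/l(974) + u/(-2973285) = 4392368/((6*√13)) + 4688337/(-2973285) = 4392368*(√13/78) + 4688337*(-1/2973285) = 2196184*√13/39 - 1562779/991095 = -1562779/991095 + 2196184*√13/39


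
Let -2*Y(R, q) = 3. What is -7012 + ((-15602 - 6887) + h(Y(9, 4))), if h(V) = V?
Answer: -59005/2 ≈ -29503.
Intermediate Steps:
Y(R, q) = -3/2 (Y(R, q) = -½*3 = -3/2)
-7012 + ((-15602 - 6887) + h(Y(9, 4))) = -7012 + ((-15602 - 6887) - 3/2) = -7012 + (-22489 - 3/2) = -7012 - 44981/2 = -59005/2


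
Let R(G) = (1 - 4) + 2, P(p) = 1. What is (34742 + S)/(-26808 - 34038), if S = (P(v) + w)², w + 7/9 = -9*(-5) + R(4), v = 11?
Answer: -1486253/2464263 ≈ -0.60312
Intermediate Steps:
R(G) = -1 (R(G) = -3 + 2 = -1)
w = 389/9 (w = -7/9 + (-9*(-5) - 1) = -7/9 + (45 - 1) = -7/9 + 44 = 389/9 ≈ 43.222)
S = 158404/81 (S = (1 + 389/9)² = (398/9)² = 158404/81 ≈ 1955.6)
(34742 + S)/(-26808 - 34038) = (34742 + 158404/81)/(-26808 - 34038) = (2972506/81)/(-60846) = (2972506/81)*(-1/60846) = -1486253/2464263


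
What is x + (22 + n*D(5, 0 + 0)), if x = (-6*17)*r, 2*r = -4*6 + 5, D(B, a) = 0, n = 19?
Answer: 991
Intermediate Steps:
r = -19/2 (r = (-4*6 + 5)/2 = (-24 + 5)/2 = (1/2)*(-19) = -19/2 ≈ -9.5000)
x = 969 (x = -6*17*(-19/2) = -102*(-19/2) = 969)
x + (22 + n*D(5, 0 + 0)) = 969 + (22 + 19*0) = 969 + (22 + 0) = 969 + 22 = 991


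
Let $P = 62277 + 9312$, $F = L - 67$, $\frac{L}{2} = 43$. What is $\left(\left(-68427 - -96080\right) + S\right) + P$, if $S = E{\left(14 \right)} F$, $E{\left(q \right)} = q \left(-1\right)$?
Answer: $98976$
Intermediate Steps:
$L = 86$ ($L = 2 \cdot 43 = 86$)
$E{\left(q \right)} = - q$
$F = 19$ ($F = 86 - 67 = 19$)
$P = 71589$
$S = -266$ ($S = \left(-1\right) 14 \cdot 19 = \left(-14\right) 19 = -266$)
$\left(\left(-68427 - -96080\right) + S\right) + P = \left(\left(-68427 - -96080\right) - 266\right) + 71589 = \left(\left(-68427 + 96080\right) - 266\right) + 71589 = \left(27653 - 266\right) + 71589 = 27387 + 71589 = 98976$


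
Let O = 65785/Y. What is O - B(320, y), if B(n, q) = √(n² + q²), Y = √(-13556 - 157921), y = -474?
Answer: -2*√81769 - 65785*I*√2117/19053 ≈ -571.91 - 158.86*I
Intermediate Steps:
Y = 9*I*√2117 (Y = √(-171477) = 9*I*√2117 ≈ 414.1*I)
O = -65785*I*√2117/19053 (O = 65785/((9*I*√2117)) = 65785*(-I*√2117/19053) = -65785*I*√2117/19053 ≈ -158.86*I)
O - B(320, y) = -65785*I*√2117/19053 - √(320² + (-474)²) = -65785*I*√2117/19053 - √(102400 + 224676) = -65785*I*√2117/19053 - √327076 = -65785*I*√2117/19053 - 2*√81769 = -2*√81769 - 65785*I*√2117/19053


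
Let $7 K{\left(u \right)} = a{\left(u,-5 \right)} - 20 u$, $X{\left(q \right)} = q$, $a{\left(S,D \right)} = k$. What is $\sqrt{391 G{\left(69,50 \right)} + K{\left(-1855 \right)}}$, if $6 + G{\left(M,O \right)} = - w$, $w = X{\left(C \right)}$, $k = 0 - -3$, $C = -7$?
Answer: $\frac{4 \sqrt{17430}}{7} \approx 75.442$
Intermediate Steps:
$k = 3$ ($k = 0 + 3 = 3$)
$a{\left(S,D \right)} = 3$
$w = -7$
$G{\left(M,O \right)} = 1$ ($G{\left(M,O \right)} = -6 - -7 = -6 + 7 = 1$)
$K{\left(u \right)} = \frac{3}{7} - \frac{20 u}{7}$ ($K{\left(u \right)} = \frac{3 - 20 u}{7} = \frac{3}{7} - \frac{20 u}{7}$)
$\sqrt{391 G{\left(69,50 \right)} + K{\left(-1855 \right)}} = \sqrt{391 \cdot 1 + \left(\frac{3}{7} - -5300\right)} = \sqrt{391 + \left(\frac{3}{7} + 5300\right)} = \sqrt{391 + \frac{37103}{7}} = \sqrt{\frac{39840}{7}} = \frac{4 \sqrt{17430}}{7}$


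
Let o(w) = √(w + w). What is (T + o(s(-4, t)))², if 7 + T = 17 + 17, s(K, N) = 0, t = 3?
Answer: 729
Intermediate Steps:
T = 27 (T = -7 + (17 + 17) = -7 + 34 = 27)
o(w) = √2*√w (o(w) = √(2*w) = √2*√w)
(T + o(s(-4, t)))² = (27 + √2*√0)² = (27 + √2*0)² = (27 + 0)² = 27² = 729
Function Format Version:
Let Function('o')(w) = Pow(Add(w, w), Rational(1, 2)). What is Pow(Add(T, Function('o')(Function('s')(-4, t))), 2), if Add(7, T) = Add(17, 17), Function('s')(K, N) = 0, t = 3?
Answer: 729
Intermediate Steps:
T = 27 (T = Add(-7, Add(17, 17)) = Add(-7, 34) = 27)
Function('o')(w) = Mul(Pow(2, Rational(1, 2)), Pow(w, Rational(1, 2))) (Function('o')(w) = Pow(Mul(2, w), Rational(1, 2)) = Mul(Pow(2, Rational(1, 2)), Pow(w, Rational(1, 2))))
Pow(Add(T, Function('o')(Function('s')(-4, t))), 2) = Pow(Add(27, Mul(Pow(2, Rational(1, 2)), Pow(0, Rational(1, 2)))), 2) = Pow(Add(27, Mul(Pow(2, Rational(1, 2)), 0)), 2) = Pow(Add(27, 0), 2) = Pow(27, 2) = 729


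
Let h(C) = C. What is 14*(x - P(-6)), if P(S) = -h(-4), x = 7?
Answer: 42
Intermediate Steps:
P(S) = 4 (P(S) = -1*(-4) = 4)
14*(x - P(-6)) = 14*(7 - 1*4) = 14*(7 - 4) = 14*3 = 42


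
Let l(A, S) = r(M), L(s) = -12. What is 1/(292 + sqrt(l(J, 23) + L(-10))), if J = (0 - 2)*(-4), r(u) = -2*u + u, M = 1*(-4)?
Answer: 73/21318 - I*sqrt(2)/42636 ≈ 0.0034243 - 3.3169e-5*I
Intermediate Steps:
M = -4
r(u) = -u
J = 8 (J = -2*(-4) = 8)
l(A, S) = 4 (l(A, S) = -1*(-4) = 4)
1/(292 + sqrt(l(J, 23) + L(-10))) = 1/(292 + sqrt(4 - 12)) = 1/(292 + sqrt(-8)) = 1/(292 + 2*I*sqrt(2))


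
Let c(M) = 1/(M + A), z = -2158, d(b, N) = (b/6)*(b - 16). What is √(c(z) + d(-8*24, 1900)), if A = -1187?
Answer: √74474147055/3345 ≈ 81.584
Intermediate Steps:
d(b, N) = b*(-16 + b)/6 (d(b, N) = (b*(⅙))*(-16 + b) = (b/6)*(-16 + b) = b*(-16 + b)/6)
c(M) = 1/(-1187 + M) (c(M) = 1/(M - 1187) = 1/(-1187 + M))
√(c(z) + d(-8*24, 1900)) = √(1/(-1187 - 2158) + (-8*24)*(-16 - 8*24)/6) = √(1/(-3345) + (⅙)*(-192)*(-16 - 192)) = √(-1/3345 + (⅙)*(-192)*(-208)) = √(-1/3345 + 6656) = √(22264319/3345) = √74474147055/3345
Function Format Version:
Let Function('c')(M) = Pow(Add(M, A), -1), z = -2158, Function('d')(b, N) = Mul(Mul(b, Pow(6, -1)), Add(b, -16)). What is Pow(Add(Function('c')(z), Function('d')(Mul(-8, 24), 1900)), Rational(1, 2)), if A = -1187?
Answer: Mul(Rational(1, 3345), Pow(74474147055, Rational(1, 2))) ≈ 81.584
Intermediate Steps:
Function('d')(b, N) = Mul(Rational(1, 6), b, Add(-16, b)) (Function('d')(b, N) = Mul(Mul(b, Rational(1, 6)), Add(-16, b)) = Mul(Mul(Rational(1, 6), b), Add(-16, b)) = Mul(Rational(1, 6), b, Add(-16, b)))
Function('c')(M) = Pow(Add(-1187, M), -1) (Function('c')(M) = Pow(Add(M, -1187), -1) = Pow(Add(-1187, M), -1))
Pow(Add(Function('c')(z), Function('d')(Mul(-8, 24), 1900)), Rational(1, 2)) = Pow(Add(Pow(Add(-1187, -2158), -1), Mul(Rational(1, 6), Mul(-8, 24), Add(-16, Mul(-8, 24)))), Rational(1, 2)) = Pow(Add(Pow(-3345, -1), Mul(Rational(1, 6), -192, Add(-16, -192))), Rational(1, 2)) = Pow(Add(Rational(-1, 3345), Mul(Rational(1, 6), -192, -208)), Rational(1, 2)) = Pow(Add(Rational(-1, 3345), 6656), Rational(1, 2)) = Pow(Rational(22264319, 3345), Rational(1, 2)) = Mul(Rational(1, 3345), Pow(74474147055, Rational(1, 2)))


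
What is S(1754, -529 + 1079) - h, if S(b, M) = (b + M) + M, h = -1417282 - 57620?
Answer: 1477756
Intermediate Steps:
h = -1474902
S(b, M) = b + 2*M (S(b, M) = (M + b) + M = b + 2*M)
S(1754, -529 + 1079) - h = (1754 + 2*(-529 + 1079)) - 1*(-1474902) = (1754 + 2*550) + 1474902 = (1754 + 1100) + 1474902 = 2854 + 1474902 = 1477756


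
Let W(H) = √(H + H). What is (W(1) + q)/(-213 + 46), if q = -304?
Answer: 304/167 - √2/167 ≈ 1.8119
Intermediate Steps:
W(H) = √2*√H (W(H) = √(2*H) = √2*√H)
(W(1) + q)/(-213 + 46) = (√2*√1 - 304)/(-213 + 46) = (√2*1 - 304)/(-167) = (√2 - 304)*(-1/167) = (-304 + √2)*(-1/167) = 304/167 - √2/167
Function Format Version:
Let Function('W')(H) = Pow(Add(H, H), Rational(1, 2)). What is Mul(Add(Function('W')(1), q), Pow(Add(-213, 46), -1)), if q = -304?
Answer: Add(Rational(304, 167), Mul(Rational(-1, 167), Pow(2, Rational(1, 2)))) ≈ 1.8119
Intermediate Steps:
Function('W')(H) = Mul(Pow(2, Rational(1, 2)), Pow(H, Rational(1, 2))) (Function('W')(H) = Pow(Mul(2, H), Rational(1, 2)) = Mul(Pow(2, Rational(1, 2)), Pow(H, Rational(1, 2))))
Mul(Add(Function('W')(1), q), Pow(Add(-213, 46), -1)) = Mul(Add(Mul(Pow(2, Rational(1, 2)), Pow(1, Rational(1, 2))), -304), Pow(Add(-213, 46), -1)) = Mul(Add(Mul(Pow(2, Rational(1, 2)), 1), -304), Pow(-167, -1)) = Mul(Add(Pow(2, Rational(1, 2)), -304), Rational(-1, 167)) = Mul(Add(-304, Pow(2, Rational(1, 2))), Rational(-1, 167)) = Add(Rational(304, 167), Mul(Rational(-1, 167), Pow(2, Rational(1, 2))))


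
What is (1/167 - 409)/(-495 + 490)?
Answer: 68302/835 ≈ 81.799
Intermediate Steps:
(1/167 - 409)/(-495 + 490) = (1/167 - 409)/(-5) = -68302/167*(-1/5) = 68302/835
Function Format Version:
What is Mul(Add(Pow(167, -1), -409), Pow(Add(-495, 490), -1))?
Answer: Rational(68302, 835) ≈ 81.799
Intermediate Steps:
Mul(Add(Pow(167, -1), -409), Pow(Add(-495, 490), -1)) = Mul(Add(Rational(1, 167), -409), Pow(-5, -1)) = Mul(Rational(-68302, 167), Rational(-1, 5)) = Rational(68302, 835)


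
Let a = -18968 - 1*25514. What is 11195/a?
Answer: -11195/44482 ≈ -0.25167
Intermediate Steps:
a = -44482 (a = -18968 - 25514 = -44482)
11195/a = 11195/(-44482) = 11195*(-1/44482) = -11195/44482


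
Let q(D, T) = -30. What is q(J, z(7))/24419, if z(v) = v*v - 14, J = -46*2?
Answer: -30/24419 ≈ -0.0012286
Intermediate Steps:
J = -92
z(v) = -14 + v² (z(v) = v² - 14 = -14 + v²)
q(J, z(7))/24419 = -30/24419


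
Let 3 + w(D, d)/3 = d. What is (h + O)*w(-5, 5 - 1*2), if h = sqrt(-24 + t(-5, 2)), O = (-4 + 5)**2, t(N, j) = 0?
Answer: 0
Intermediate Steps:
w(D, d) = -9 + 3*d
O = 1 (O = 1**2 = 1)
h = 2*I*sqrt(6) (h = sqrt(-24 + 0) = sqrt(-24) = 2*I*sqrt(6) ≈ 4.899*I)
(h + O)*w(-5, 5 - 1*2) = (2*I*sqrt(6) + 1)*(-9 + 3*(5 - 1*2)) = (1 + 2*I*sqrt(6))*(-9 + 3*(5 - 2)) = (1 + 2*I*sqrt(6))*(-9 + 3*3) = (1 + 2*I*sqrt(6))*(-9 + 9) = (1 + 2*I*sqrt(6))*0 = 0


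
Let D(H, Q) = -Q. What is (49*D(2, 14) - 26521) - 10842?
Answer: -38049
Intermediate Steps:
(49*D(2, 14) - 26521) - 10842 = (49*(-1*14) - 26521) - 10842 = (49*(-14) - 26521) - 10842 = (-686 - 26521) - 10842 = -27207 - 10842 = -38049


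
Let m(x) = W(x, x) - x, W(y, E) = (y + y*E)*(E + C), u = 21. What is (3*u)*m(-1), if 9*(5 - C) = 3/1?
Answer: 63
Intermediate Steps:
C = 14/3 (C = 5 - 1/(3*1) = 5 - 1/3 = 5 - ⅑*3 = 5 - ⅓ = 14/3 ≈ 4.6667)
W(y, E) = (14/3 + E)*(y + E*y) (W(y, E) = (y + y*E)*(E + 14/3) = (y + E*y)*(14/3 + E) = (14/3 + E)*(y + E*y))
m(x) = -x + x*(14 + 3*x² + 17*x)/3 (m(x) = x*(14 + 3*x² + 17*x)/3 - x = -x + x*(14 + 3*x² + 17*x)/3)
(3*u)*m(-1) = (3*21)*((⅓)*(-1)*(11 + 3*(-1)² + 17*(-1))) = 63*((⅓)*(-1)*(11 + 3*1 - 17)) = 63*((⅓)*(-1)*(11 + 3 - 17)) = 63*((⅓)*(-1)*(-3)) = 63*1 = 63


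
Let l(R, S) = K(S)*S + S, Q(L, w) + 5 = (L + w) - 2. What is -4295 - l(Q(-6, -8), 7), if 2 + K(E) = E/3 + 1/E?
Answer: -12916/3 ≈ -4305.3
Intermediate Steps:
K(E) = -2 + 1/E + E/3 (K(E) = -2 + (E/3 + 1/E) = -2 + (1/E + E/3) = -2 + 1/E + E/3)
Q(L, w) = -7 + L + w (Q(L, w) = -5 + ((L + w) - 2) = -5 + (-2 + L + w) = -7 + L + w)
l(R, S) = S + S*(-2 + 1/S + S/3) (l(R, S) = (-2 + 1/S + S/3)*S + S = S*(-2 + 1/S + S/3) + S = S + S*(-2 + 1/S + S/3))
-4295 - l(Q(-6, -8), 7) = -4295 - (1 - 1*7 + (⅓)*7²) = -4295 - (1 - 7 + (⅓)*49) = -4295 - (1 - 7 + 49/3) = -4295 - 1*31/3 = -4295 - 31/3 = -12916/3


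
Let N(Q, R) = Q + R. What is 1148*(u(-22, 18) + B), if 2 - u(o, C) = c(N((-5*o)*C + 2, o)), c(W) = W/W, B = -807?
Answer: -925288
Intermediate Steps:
c(W) = 1
u(o, C) = 1 (u(o, C) = 2 - 1*1 = 2 - 1 = 1)
1148*(u(-22, 18) + B) = 1148*(1 - 807) = 1148*(-806) = -925288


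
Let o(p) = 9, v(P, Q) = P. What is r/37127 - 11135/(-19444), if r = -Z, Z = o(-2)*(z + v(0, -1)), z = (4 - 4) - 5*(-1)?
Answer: 412534165/721897388 ≈ 0.57146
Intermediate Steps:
z = 5 (z = 0 + 5 = 5)
Z = 45 (Z = 9*(5 + 0) = 9*5 = 45)
r = -45 (r = -1*45 = -45)
r/37127 - 11135/(-19444) = -45/37127 - 11135/(-19444) = -45*1/37127 - 11135*(-1/19444) = -45/37127 + 11135/19444 = 412534165/721897388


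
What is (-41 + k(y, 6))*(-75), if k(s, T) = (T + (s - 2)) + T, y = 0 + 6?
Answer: 1875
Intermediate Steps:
y = 6
k(s, T) = -2 + s + 2*T (k(s, T) = (T + (-2 + s)) + T = (-2 + T + s) + T = -2 + s + 2*T)
(-41 + k(y, 6))*(-75) = (-41 + (-2 + 6 + 2*6))*(-75) = (-41 + (-2 + 6 + 12))*(-75) = (-41 + 16)*(-75) = -25*(-75) = 1875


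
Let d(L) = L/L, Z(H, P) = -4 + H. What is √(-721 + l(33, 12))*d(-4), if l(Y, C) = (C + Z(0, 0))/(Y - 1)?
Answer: 31*I*√3/2 ≈ 26.847*I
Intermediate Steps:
d(L) = 1
l(Y, C) = (-4 + C)/(-1 + Y) (l(Y, C) = (C + (-4 + 0))/(Y - 1) = (C - 4)/(-1 + Y) = (-4 + C)/(-1 + Y))
√(-721 + l(33, 12))*d(-4) = √(-721 + (-4 + 12)/(-1 + 33))*1 = √(-721 + 8/32)*1 = √(-721 + (1/32)*8)*1 = √(-721 + ¼)*1 = √(-2883/4)*1 = (31*I*√3/2)*1 = 31*I*√3/2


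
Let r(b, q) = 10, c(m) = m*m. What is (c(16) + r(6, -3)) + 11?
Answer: 277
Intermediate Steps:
c(m) = m**2
(c(16) + r(6, -3)) + 11 = (16**2 + 10) + 11 = (256 + 10) + 11 = 266 + 11 = 277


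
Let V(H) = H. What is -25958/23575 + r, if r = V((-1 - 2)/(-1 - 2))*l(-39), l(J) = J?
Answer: -945383/23575 ≈ -40.101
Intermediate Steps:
r = -39 (r = ((-1 - 2)/(-1 - 2))*(-39) = -3/(-3)*(-39) = -3*(-1/3)*(-39) = 1*(-39) = -39)
-25958/23575 + r = -25958/23575 - 39 = -945383/23575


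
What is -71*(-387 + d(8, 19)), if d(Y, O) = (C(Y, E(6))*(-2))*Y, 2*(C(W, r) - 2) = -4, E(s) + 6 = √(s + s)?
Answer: 27477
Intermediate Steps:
E(s) = -6 + √2*√s (E(s) = -6 + √(s + s) = -6 + √(2*s) = -6 + √2*√s)
C(W, r) = 0 (C(W, r) = 2 + (½)*(-4) = 2 - 2 = 0)
d(Y, O) = 0 (d(Y, O) = (0*(-2))*Y = 0*Y = 0)
-71*(-387 + d(8, 19)) = -71*(-387 + 0) = -71*(-387) = 27477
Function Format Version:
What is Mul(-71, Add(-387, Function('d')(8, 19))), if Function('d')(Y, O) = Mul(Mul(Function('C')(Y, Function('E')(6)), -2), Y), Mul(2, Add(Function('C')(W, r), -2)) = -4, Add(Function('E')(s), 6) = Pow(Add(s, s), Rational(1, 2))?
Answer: 27477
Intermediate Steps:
Function('E')(s) = Add(-6, Mul(Pow(2, Rational(1, 2)), Pow(s, Rational(1, 2)))) (Function('E')(s) = Add(-6, Pow(Add(s, s), Rational(1, 2))) = Add(-6, Pow(Mul(2, s), Rational(1, 2))) = Add(-6, Mul(Pow(2, Rational(1, 2)), Pow(s, Rational(1, 2)))))
Function('C')(W, r) = 0 (Function('C')(W, r) = Add(2, Mul(Rational(1, 2), -4)) = Add(2, -2) = 0)
Function('d')(Y, O) = 0 (Function('d')(Y, O) = Mul(Mul(0, -2), Y) = Mul(0, Y) = 0)
Mul(-71, Add(-387, Function('d')(8, 19))) = Mul(-71, Add(-387, 0)) = Mul(-71, -387) = 27477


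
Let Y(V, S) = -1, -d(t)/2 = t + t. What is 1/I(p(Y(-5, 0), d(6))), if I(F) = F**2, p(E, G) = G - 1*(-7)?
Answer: 1/289 ≈ 0.0034602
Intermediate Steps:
d(t) = -4*t (d(t) = -2*(t + t) = -4*t)
p(E, G) = 7 + G (p(E, G) = G + 7 = 7 + G)
1/I(p(Y(-5, 0), d(6))) = 1/((7 - 4*6)**2) = 1/((7 - 24)**2) = 1/((-17)**2) = 1/289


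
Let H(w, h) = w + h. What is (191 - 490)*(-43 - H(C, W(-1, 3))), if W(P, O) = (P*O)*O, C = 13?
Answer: 14053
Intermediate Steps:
W(P, O) = P*O**2 (W(P, O) = (O*P)*O = P*O**2)
H(w, h) = h + w
(191 - 490)*(-43 - H(C, W(-1, 3))) = (191 - 490)*(-43 - (-1*3**2 + 13)) = -299*(-43 - (-1*9 + 13)) = -299*(-43 - (-9 + 13)) = -299*(-43 - 1*4) = -299*(-43 - 4) = -299*(-47) = 14053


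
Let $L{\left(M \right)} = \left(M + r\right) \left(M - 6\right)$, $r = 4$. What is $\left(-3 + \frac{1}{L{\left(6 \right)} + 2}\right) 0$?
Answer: $0$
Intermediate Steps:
$L{\left(M \right)} = \left(-6 + M\right) \left(4 + M\right)$ ($L{\left(M \right)} = \left(M + 4\right) \left(M - 6\right) = \left(4 + M\right) \left(-6 + M\right) = \left(-6 + M\right) \left(4 + M\right)$)
$\left(-3 + \frac{1}{L{\left(6 \right)} + 2}\right) 0 = \left(-3 + \frac{1}{\left(-24 + 6^{2} - 12\right) + 2}\right) 0 = \left(-3 + \frac{1}{\left(-24 + 36 - 12\right) + 2}\right) 0 = \left(-3 + \frac{1}{0 + 2}\right) 0 = \left(-3 + \frac{1}{2}\right) 0 = \left(- \frac{5}{2}\right) 0 = 0$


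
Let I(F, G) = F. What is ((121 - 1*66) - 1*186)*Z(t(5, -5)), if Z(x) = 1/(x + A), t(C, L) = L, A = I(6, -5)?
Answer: -131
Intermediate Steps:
A = 6
Z(x) = 1/(6 + x) (Z(x) = 1/(x + 6) = 1/(6 + x))
((121 - 1*66) - 1*186)*Z(t(5, -5)) = ((121 - 1*66) - 1*186)/(6 - 5) = ((121 - 66) - 186)/1 = (55 - 186)*1 = -131*1 = -131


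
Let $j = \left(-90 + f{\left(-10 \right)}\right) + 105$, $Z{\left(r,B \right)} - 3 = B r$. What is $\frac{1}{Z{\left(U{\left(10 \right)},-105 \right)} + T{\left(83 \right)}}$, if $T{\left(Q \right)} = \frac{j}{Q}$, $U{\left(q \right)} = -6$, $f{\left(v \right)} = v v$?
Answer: $\frac{83}{52654} \approx 0.0015763$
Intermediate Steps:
$f{\left(v \right)} = v^{2}$
$Z{\left(r,B \right)} = 3 + B r$
$j = 115$ ($j = \left(-90 + \left(-10\right)^{2}\right) + 105 = \left(-90 + 100\right) + 105 = 10 + 105 = 115$)
$T{\left(Q \right)} = \frac{115}{Q}$
$\frac{1}{Z{\left(U{\left(10 \right)},-105 \right)} + T{\left(83 \right)}} = \frac{1}{\left(3 - -630\right) + \frac{115}{83}} = \frac{1}{\left(3 + 630\right) + 115 \cdot \frac{1}{83}} = \frac{1}{633 + \frac{115}{83}} = \frac{1}{\frac{52654}{83}} = \frac{83}{52654}$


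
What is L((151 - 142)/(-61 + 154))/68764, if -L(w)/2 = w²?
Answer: -9/33041102 ≈ -2.7239e-7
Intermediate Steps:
L(w) = -2*w²
L((151 - 142)/(-61 + 154))/68764 = -2*(151 - 142)²/(-61 + 154)²/68764 = -2*(9/93)²*(1/68764) = -2*(9*(1/93))²*(1/68764) = -2*(3/31)²*(1/68764) = -2*9/961*(1/68764) = -18/961*1/68764 = -9/33041102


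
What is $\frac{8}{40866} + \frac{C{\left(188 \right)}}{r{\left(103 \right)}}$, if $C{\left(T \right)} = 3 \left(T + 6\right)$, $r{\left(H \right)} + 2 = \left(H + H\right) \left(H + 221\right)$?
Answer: $\frac{6079487}{681869643} \approx 0.0089159$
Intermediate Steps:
$r{\left(H \right)} = -2 + 2 H \left(221 + H\right)$ ($r{\left(H \right)} = -2 + \left(H + H\right) \left(H + 221\right) = -2 + 2 H \left(221 + H\right)$)
$C{\left(T \right)} = 18 + 3 T$ ($C{\left(T \right)} = 3 \left(6 + T\right) = 18 + 3 T$)
$\frac{8}{40866} + \frac{C{\left(188 \right)}}{r{\left(103 \right)}} = \frac{8}{40866} + \frac{18 + 3 \cdot 188}{-2 + 2 \cdot 103^{2} + 442 \cdot 103} = 8 \cdot \frac{1}{40866} + \frac{18 + 564}{-2 + 2 \cdot 10609 + 45526} = \frac{4}{20433} + \frac{582}{-2 + 21218 + 45526} = \frac{4}{20433} + \frac{582}{66742} = \frac{4}{20433} + 582 \cdot \frac{1}{66742} = \frac{4}{20433} + \frac{291}{33371} = \frac{6079487}{681869643}$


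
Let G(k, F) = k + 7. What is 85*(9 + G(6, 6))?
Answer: 1870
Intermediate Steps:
G(k, F) = 7 + k
85*(9 + G(6, 6)) = 85*(9 + (7 + 6)) = 85*(9 + 13) = 85*22 = 1870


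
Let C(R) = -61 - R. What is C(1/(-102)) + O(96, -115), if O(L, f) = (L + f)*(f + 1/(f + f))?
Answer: 12457802/5865 ≈ 2124.1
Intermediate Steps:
O(L, f) = (L + f)*(f + 1/(2*f))
C(1/(-102)) + O(96, -115) = (-61 - 1/(-102)) + (½ + (-115)² + 96*(-115) + (½)*96/(-115)) = (-61 - 1*(-1/102)) + (½ + 13225 - 11040 + (½)*96*(-1/115)) = (-61 + 1/102) + (½ + 13225 - 11040 - 48/115) = -6221/102 + 502569/230 = 12457802/5865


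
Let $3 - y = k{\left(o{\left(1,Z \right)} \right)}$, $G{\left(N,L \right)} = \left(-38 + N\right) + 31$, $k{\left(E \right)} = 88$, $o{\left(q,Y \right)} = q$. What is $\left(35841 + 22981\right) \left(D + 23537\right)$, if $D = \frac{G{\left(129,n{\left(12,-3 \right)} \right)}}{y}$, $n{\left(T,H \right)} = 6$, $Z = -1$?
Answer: $\frac{117674763906}{85} \approx 1.3844 \cdot 10^{9}$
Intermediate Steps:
$G{\left(N,L \right)} = -7 + N$
$y = -85$ ($y = 3 - 88 = -85$)
$D = - \frac{122}{85}$ ($D = \frac{-7 + 129}{-85} = 122 \left(- \frac{1}{85}\right) = - \frac{122}{85} \approx -1.4353$)
$\left(35841 + 22981\right) \left(D + 23537\right) = \left(35841 + 22981\right) \left(- \frac{122}{85} + 23537\right) = 58822 \cdot \frac{2000523}{85} = \frac{117674763906}{85}$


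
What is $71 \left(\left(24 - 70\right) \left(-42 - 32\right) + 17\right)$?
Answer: $242891$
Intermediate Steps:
$71 \left(\left(24 - 70\right) \left(-42 - 32\right) + 17\right) = 71 \left(\left(-46\right) \left(-74\right) + 17\right) = 71 \left(3404 + 17\right) = 71 \cdot 3421 = 242891$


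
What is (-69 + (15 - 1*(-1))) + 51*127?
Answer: 6424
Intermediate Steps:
(-69 + (15 - 1*(-1))) + 51*127 = (-69 + (15 + 1)) + 6477 = (-69 + 16) + 6477 = -53 + 6477 = 6424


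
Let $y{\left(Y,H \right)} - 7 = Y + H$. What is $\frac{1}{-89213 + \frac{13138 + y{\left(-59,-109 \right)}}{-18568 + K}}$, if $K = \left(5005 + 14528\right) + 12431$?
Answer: $- \frac{13396}{1195084371} \approx -1.1209 \cdot 10^{-5}$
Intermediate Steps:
$K = 31964$ ($K = 19533 + 12431 = 31964$)
$y{\left(Y,H \right)} = 7 + H + Y$ ($y{\left(Y,H \right)} = 7 + \left(Y + H\right) = 7 + \left(H + Y\right) = 7 + H + Y$)
$\frac{1}{-89213 + \frac{13138 + y{\left(-59,-109 \right)}}{-18568 + K}} = \frac{1}{-89213 + \frac{13138 - 161}{-18568 + 31964}} = \frac{1}{-89213 + \frac{13138 - 161}{13396}} = \frac{1}{-89213 + 12977 \cdot \frac{1}{13396}} = \frac{1}{-89213 + \frac{12977}{13396}} = \frac{1}{- \frac{1195084371}{13396}} = - \frac{13396}{1195084371}$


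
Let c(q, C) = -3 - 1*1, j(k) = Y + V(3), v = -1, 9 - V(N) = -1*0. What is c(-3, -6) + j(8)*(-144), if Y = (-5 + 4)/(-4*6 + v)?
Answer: -32644/25 ≈ -1305.8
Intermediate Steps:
V(N) = 9 (V(N) = 9 - (-1)*0 = 9 - 1*0 = 9 + 0 = 9)
Y = 1/25 (Y = (-5 + 4)/(-4*6 - 1) = -1/(-24 - 1) = -1/(-25) = -1*(-1/25) = 1/25 ≈ 0.040000)
j(k) = 226/25 (j(k) = 1/25 + 9 = 226/25)
c(q, C) = -4 (c(q, C) = -3 - 1 = -4)
c(-3, -6) + j(8)*(-144) = -4 + (226/25)*(-144) = -4 - 32544/25 = -32644/25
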